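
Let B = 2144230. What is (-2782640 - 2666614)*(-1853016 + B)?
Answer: -1586899054356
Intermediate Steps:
(-2782640 - 2666614)*(-1853016 + B) = (-2782640 - 2666614)*(-1853016 + 2144230) = -5449254*291214 = -1586899054356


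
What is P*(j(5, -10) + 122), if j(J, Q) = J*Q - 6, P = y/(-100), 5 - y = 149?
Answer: 2376/25 ≈ 95.040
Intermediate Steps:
y = -144 (y = 5 - 1*149 = 5 - 149 = -144)
P = 36/25 (P = -144/(-100) = -144*(-1/100) = 36/25 ≈ 1.4400)
j(J, Q) = -6 + J*Q
P*(j(5, -10) + 122) = 36*((-6 + 5*(-10)) + 122)/25 = 36*((-6 - 50) + 122)/25 = 36*(-56 + 122)/25 = (36/25)*66 = 2376/25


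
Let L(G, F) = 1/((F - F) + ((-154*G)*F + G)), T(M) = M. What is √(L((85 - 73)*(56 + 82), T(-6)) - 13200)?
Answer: I*√34414031518298/51060 ≈ 114.89*I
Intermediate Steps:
L(G, F) = 1/(G - 154*F*G) (L(G, F) = 1/(0 + (-154*F*G + G)) = 1/(0 + (G - 154*F*G)) = 1/(G - 154*F*G))
√(L((85 - 73)*(56 + 82), T(-6)) - 13200) = √(-1/(((85 - 73)*(56 + 82))*(-1 + 154*(-6))) - 13200) = √(-1/((12*138)*(-1 - 924)) - 13200) = √(-1/(1656*(-925)) - 13200) = √(-1*1/1656*(-1/925) - 13200) = √(1/1531800 - 13200) = √(-20219759999/1531800) = I*√34414031518298/51060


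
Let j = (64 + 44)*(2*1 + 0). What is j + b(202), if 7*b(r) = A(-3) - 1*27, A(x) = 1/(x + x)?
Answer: 8909/42 ≈ 212.12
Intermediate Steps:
A(x) = 1/(2*x)
b(r) = -163/42 (b(r) = ((½)/(-3) - 1*27)/7 = ((½)*(-⅓) - 27)/7 = (-⅙ - 27)/7 = (⅐)*(-163/6) = -163/42)
j = 216 (j = 108*(2 + 0) = 108*2 = 216)
j + b(202) = 216 - 163/42 = 8909/42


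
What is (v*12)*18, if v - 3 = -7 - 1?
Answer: -1080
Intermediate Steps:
v = -5 (v = 3 + (-7 - 1) = 3 - 8 = -5)
(v*12)*18 = -5*12*18 = -60*18 = -1080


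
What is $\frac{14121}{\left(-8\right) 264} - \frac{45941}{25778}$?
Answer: $- \frac{76839755}{9073856} \approx -8.4683$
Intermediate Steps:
$\frac{14121}{\left(-8\right) 264} - \frac{45941}{25778} = \frac{14121}{-2112} - \frac{45941}{25778} = 14121 \left(- \frac{1}{2112}\right) - \frac{45941}{25778} = - \frac{4707}{704} - \frac{45941}{25778} = - \frac{76839755}{9073856}$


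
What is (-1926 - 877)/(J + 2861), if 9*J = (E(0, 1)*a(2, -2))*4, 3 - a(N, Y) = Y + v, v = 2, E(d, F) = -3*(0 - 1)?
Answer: -2803/2865 ≈ -0.97836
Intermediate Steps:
E(d, F) = 3 (E(d, F) = -3*(-1) = 3)
a(N, Y) = 1 - Y (a(N, Y) = 3 - (Y + 2) = 3 - (2 + Y) = 3 + (-2 - Y) = 1 - Y)
J = 4 (J = ((3*(1 - 1*(-2)))*4)/9 = ((3*(1 + 2))*4)/9 = ((3*3)*4)/9 = (9*4)/9 = (⅑)*36 = 4)
(-1926 - 877)/(J + 2861) = (-1926 - 877)/(4 + 2861) = -2803/2865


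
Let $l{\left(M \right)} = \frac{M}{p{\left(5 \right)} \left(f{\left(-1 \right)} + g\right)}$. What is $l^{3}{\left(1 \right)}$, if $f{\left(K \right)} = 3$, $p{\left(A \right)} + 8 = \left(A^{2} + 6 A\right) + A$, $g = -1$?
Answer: $\frac{1}{1124864} \approx 8.89 \cdot 10^{-7}$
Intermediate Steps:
$p{\left(A \right)} = -8 + A^{2} + 7 A$ ($p{\left(A \right)} = -8 + \left(\left(A^{2} + 6 A\right) + A\right) = -8 + \left(A^{2} + 7 A\right) = -8 + A^{2} + 7 A$)
$l{\left(M \right)} = \frac{M}{104}$ ($l{\left(M \right)} = \frac{M}{\left(-8 + 5^{2} + 7 \cdot 5\right) \left(3 - 1\right)} = \frac{M}{\left(-8 + 25 + 35\right) 2} = \frac{M}{52 \cdot 2} = \frac{M}{104}$)
$l^{3}{\left(1 \right)} = \left(\frac{1}{104} \cdot 1\right)^{3} = \left(\frac{1}{104}\right)^{3} = \frac{1}{1124864}$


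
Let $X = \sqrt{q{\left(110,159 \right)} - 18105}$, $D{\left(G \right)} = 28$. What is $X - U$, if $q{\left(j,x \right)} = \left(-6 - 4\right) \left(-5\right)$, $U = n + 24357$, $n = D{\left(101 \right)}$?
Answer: $-24385 + i \sqrt{18055} \approx -24385.0 + 134.37 i$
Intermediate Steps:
$n = 28$
$U = 24385$ ($U = 28 + 24357 = 24385$)
$q{\left(j,x \right)} = 50$ ($q{\left(j,x \right)} = \left(-10\right) \left(-5\right) = 50$)
$X = i \sqrt{18055}$ ($X = \sqrt{50 - 18105} = \sqrt{-18055} = i \sqrt{18055} \approx 134.37 i$)
$X - U = i \sqrt{18055} - 24385 = -24385 + i \sqrt{18055}$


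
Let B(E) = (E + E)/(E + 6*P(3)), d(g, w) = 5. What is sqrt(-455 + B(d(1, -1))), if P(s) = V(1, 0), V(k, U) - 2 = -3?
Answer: I*sqrt(465) ≈ 21.564*I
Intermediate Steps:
V(k, U) = -1 (V(k, U) = 2 - 3 = -1)
P(s) = -1
B(E) = 2*E/(-6 + E) (B(E) = (E + E)/(E + 6*(-1)) = (2*E)/(E - 6) = (2*E)/(-6 + E) = 2*E/(-6 + E))
sqrt(-455 + B(d(1, -1))) = sqrt(-455 + 2*5/(-6 + 5)) = sqrt(-455 + 2*5/(-1)) = sqrt(-455 + 2*5*(-1)) = sqrt(-455 - 10) = sqrt(-465) = I*sqrt(465)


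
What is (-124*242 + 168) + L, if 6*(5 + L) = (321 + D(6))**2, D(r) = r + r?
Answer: -22727/2 ≈ -11364.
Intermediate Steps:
D(r) = 2*r
L = 36953/2 (L = -5 + (321 + 2*6)**2/6 = -5 + (321 + 12)**2/6 = -5 + (1/6)*333**2 = -5 + (1/6)*110889 = -5 + 36963/2 = 36953/2 ≈ 18477.)
(-124*242 + 168) + L = (-124*242 + 168) + 36953/2 = (-30008 + 168) + 36953/2 = -29840 + 36953/2 = -22727/2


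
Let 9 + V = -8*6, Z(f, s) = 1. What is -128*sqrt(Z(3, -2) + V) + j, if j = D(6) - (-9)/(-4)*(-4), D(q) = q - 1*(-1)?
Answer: 16 - 256*I*sqrt(14) ≈ 16.0 - 957.86*I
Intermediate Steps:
D(q) = 1 + q (D(q) = q + 1 = 1 + q)
j = 16 (j = (1 + 6) - (-9)/(-4)*(-4) = 7 - (-9)*(-1)/4*(-4) = 7 - 3*3/4*(-4) = 7 - 9/4*(-4) = 7 + 9 = 16)
V = -57 (V = -9 - 8*6 = -9 - 48 = -57)
-128*sqrt(Z(3, -2) + V) + j = -128*sqrt(1 - 57) + 16 = -256*I*sqrt(14) + 16 = 16 - 256*I*sqrt(14)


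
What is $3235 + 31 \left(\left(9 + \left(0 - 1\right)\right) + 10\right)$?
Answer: $3793$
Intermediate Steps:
$3235 + 31 \left(\left(9 + \left(0 - 1\right)\right) + 10\right) = 3235 + 31 \left(\left(9 - 1\right) + 10\right) = 3235 + 31 \left(8 + 10\right) = 3235 + 31 \cdot 18 = 3235 + 558 = 3793$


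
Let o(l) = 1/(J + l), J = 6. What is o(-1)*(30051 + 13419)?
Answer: 8694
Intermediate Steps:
o(l) = 1/(6 + l)
o(-1)*(30051 + 13419) = (30051 + 13419)/(6 - 1) = 43470/5 = (1/5)*43470 = 8694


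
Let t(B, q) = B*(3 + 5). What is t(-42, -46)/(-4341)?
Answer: 112/1447 ≈ 0.077402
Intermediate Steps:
t(B, q) = 8*B (t(B, q) = B*8 = 8*B)
t(-42, -46)/(-4341) = (8*(-42))/(-4341) = -336*(-1/4341) = 112/1447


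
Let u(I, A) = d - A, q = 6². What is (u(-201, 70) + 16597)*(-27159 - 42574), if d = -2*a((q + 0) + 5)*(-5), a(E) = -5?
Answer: -1148990641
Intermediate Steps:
q = 36
d = -50 (d = -2*(-5)*(-5) = 10*(-5) = -50)
u(I, A) = -50 - A
(u(-201, 70) + 16597)*(-27159 - 42574) = ((-50 - 1*70) + 16597)*(-27159 - 42574) = ((-50 - 70) + 16597)*(-69733) = (-120 + 16597)*(-69733) = 16477*(-69733) = -1148990641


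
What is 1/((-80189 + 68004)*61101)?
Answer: -1/744515685 ≈ -1.3432e-9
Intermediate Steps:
1/((-80189 + 68004)*61101) = (1/61101)/(-12185) = -1/12185*1/61101 = -1/744515685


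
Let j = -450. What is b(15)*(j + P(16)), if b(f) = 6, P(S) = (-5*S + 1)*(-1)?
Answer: -2226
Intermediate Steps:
P(S) = -1 + 5*S (P(S) = (1 - 5*S)*(-1) = -1 + 5*S)
b(15)*(j + P(16)) = 6*(-450 + (-1 + 5*16)) = 6*(-450 + (-1 + 80)) = 6*(-450 + 79) = 6*(-371) = -2226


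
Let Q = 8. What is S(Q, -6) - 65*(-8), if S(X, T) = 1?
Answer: 521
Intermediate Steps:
S(Q, -6) - 65*(-8) = 1 - 65*(-8) = 1 + 520 = 521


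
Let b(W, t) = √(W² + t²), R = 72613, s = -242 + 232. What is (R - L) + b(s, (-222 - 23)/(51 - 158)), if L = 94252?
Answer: -21639 + 5*√48197/107 ≈ -21629.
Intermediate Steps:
s = -10
(R - L) + b(s, (-222 - 23)/(51 - 158)) = (72613 - 1*94252) + √((-10)² + ((-222 - 23)/(51 - 158))²) = (72613 - 94252) + √(100 + (-245/(-107))²) = -21639 + √(100 + (-245*(-1/107))²) = -21639 + √(100 + (245/107)²) = -21639 + √(100 + 60025/11449) = -21639 + √(1204925/11449) = -21639 + 5*√48197/107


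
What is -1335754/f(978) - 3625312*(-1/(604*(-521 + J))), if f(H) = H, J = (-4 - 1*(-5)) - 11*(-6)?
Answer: -23114417125/16761453 ≈ -1379.0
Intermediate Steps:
J = 67 (J = (-4 + 5) + 66 = 1 + 66 = 67)
-1335754/f(978) - 3625312*(-1/(604*(-521 + J))) = -1335754/978 - 3625312*(-1/(604*(-521 + 67))) = -1335754*1/978 - 3625312/((-454*(-604))) = -667877/489 - 3625312/274216 = -667877/489 - 3625312*1/274216 = -667877/489 - 453164/34277 = -23114417125/16761453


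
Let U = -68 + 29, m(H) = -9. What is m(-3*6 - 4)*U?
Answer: 351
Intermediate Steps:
U = -39
m(-3*6 - 4)*U = -9*(-39) = 351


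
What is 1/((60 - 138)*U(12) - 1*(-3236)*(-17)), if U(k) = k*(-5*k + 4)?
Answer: -1/2596 ≈ -0.00038521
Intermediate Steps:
U(k) = k*(4 - 5*k)
1/((60 - 138)*U(12) - 1*(-3236)*(-17)) = 1/((60 - 138)*(12*(4 - 5*12)) - 1*(-3236)*(-17)) = 1/(-936*(4 - 60) + 3236*(-17)) = 1/(-936*(-56) - 55012) = 1/(-78*(-672) - 55012) = 1/(52416 - 55012) = 1/(-2596) = -1/2596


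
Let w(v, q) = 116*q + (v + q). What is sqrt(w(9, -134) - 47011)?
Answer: 2*I*sqrt(15670) ≈ 250.36*I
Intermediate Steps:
w(v, q) = v + 117*q (w(v, q) = 116*q + (q + v) = v + 117*q)
sqrt(w(9, -134) - 47011) = sqrt((9 + 117*(-134)) - 47011) = sqrt((9 - 15678) - 47011) = sqrt(-15669 - 47011) = sqrt(-62680) = 2*I*sqrt(15670)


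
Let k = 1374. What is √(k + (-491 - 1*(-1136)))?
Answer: √2019 ≈ 44.933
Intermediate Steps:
√(k + (-491 - 1*(-1136))) = √(1374 + (-491 - 1*(-1136))) = √(1374 + (-491 + 1136)) = √(1374 + 645) = √2019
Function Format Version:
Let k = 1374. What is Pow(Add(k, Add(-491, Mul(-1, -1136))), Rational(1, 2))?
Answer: Pow(2019, Rational(1, 2)) ≈ 44.933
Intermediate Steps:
Pow(Add(k, Add(-491, Mul(-1, -1136))), Rational(1, 2)) = Pow(Add(1374, Add(-491, Mul(-1, -1136))), Rational(1, 2)) = Pow(Add(1374, Add(-491, 1136)), Rational(1, 2)) = Pow(Add(1374, 645), Rational(1, 2)) = Pow(2019, Rational(1, 2))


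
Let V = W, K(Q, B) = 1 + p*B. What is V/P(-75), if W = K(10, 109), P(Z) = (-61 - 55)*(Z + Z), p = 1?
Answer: 11/1740 ≈ 0.0063218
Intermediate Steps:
P(Z) = -232*Z
K(Q, B) = 1 + B (K(Q, B) = 1 + 1*B = 1 + B)
W = 110 (W = 1 + 109 = 110)
V = 110
V/P(-75) = 110/((-232*(-75))) = 110/17400 = 110*(1/17400) = 11/1740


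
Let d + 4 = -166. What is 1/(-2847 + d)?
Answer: -1/3017 ≈ -0.00033145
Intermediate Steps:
d = -170 (d = -4 - 166 = -170)
1/(-2847 + d) = 1/(-2847 - 170) = 1/(-3017) = -1/3017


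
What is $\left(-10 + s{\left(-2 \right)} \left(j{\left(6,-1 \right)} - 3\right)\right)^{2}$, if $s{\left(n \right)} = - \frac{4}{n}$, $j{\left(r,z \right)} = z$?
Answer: $324$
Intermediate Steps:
$\left(-10 + s{\left(-2 \right)} \left(j{\left(6,-1 \right)} - 3\right)\right)^{2} = \left(-10 + - \frac{4}{-2} \left(-1 - 3\right)\right)^{2} = \left(-10 + \left(-4\right) \left(- \frac{1}{2}\right) \left(-4\right)\right)^{2} = \left(-10 + 2 \left(-4\right)\right)^{2} = \left(-10 - 8\right)^{2} = \left(-18\right)^{2} = 324$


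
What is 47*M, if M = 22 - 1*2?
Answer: 940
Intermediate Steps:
M = 20 (M = 22 - 2 = 20)
47*M = 47*20 = 940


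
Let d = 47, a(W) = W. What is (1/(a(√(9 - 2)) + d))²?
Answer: (47 + √7)⁻² ≈ 0.00040573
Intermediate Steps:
(1/(a(√(9 - 2)) + d))² = (1/(√(9 - 2) + 47))² = (1/(√7 + 47))² = (1/(47 + √7))² = (47 + √7)⁻²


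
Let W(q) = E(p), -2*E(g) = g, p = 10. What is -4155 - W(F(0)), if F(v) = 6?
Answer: -4150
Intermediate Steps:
E(g) = -g/2
W(q) = -5 (W(q) = -½*10 = -5)
-4155 - W(F(0)) = -4155 - 1*(-5) = -4155 + 5 = -4150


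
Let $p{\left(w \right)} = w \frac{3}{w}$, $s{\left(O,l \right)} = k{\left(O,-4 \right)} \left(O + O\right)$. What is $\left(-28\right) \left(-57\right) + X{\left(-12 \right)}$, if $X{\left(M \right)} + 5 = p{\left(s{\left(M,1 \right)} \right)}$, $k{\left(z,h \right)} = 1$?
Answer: $1594$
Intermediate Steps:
$s{\left(O,l \right)} = 2 O$ ($s{\left(O,l \right)} = 1 \left(O + O\right) = 1 \cdot 2 O = 2 O$)
$p{\left(w \right)} = 3$
$X{\left(M \right)} = -2$ ($X{\left(M \right)} = -5 + 3 = -2$)
$\left(-28\right) \left(-57\right) + X{\left(-12 \right)} = \left(-28\right) \left(-57\right) - 2 = 1596 - 2 = 1594$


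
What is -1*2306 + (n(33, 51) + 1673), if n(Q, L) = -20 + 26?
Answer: -627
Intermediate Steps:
n(Q, L) = 6
-1*2306 + (n(33, 51) + 1673) = -1*2306 + (6 + 1673) = -2306 + 1679 = -627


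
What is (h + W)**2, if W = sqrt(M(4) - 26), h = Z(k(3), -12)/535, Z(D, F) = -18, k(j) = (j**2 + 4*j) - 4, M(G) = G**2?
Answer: (18 - 535*I*sqrt(10))**2/286225 ≈ -9.9989 - 0.21279*I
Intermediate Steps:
k(j) = -4 + j**2 + 4*j
h = -18/535 ≈ -0.033645
W = I*sqrt(10) (W = sqrt(4**2 - 26) = sqrt(16 - 26) = sqrt(-10) = I*sqrt(10) ≈ 3.1623*I)
(h + W)**2 = (-18/535 + I*sqrt(10))**2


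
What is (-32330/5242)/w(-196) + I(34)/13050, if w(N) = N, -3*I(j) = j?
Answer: 307696703/10055990700 ≈ 0.030598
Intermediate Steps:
I(j) = -j/3
(-32330/5242)/w(-196) + I(34)/13050 = -32330/5242/(-196) - 1/3*34/13050 = -32330*1/5242*(-1/196) - 34/3*1/13050 = -16165/2621*(-1/196) - 17/19575 = 16165/513716 - 17/19575 = 307696703/10055990700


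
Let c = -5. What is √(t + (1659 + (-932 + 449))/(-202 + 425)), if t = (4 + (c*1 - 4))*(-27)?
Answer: √6975663/223 ≈ 11.844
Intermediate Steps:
t = 135 (t = (4 + (-5*1 - 4))*(-27) = (4 + (-5 - 4))*(-27) = (4 - 9)*(-27) = -5*(-27) = 135)
√(t + (1659 + (-932 + 449))/(-202 + 425)) = √(135 + (1659 + (-932 + 449))/(-202 + 425)) = √(135 + (1659 - 483)/223) = √(135 + 1176*(1/223)) = √(135 + 1176/223) = √(31281/223) = √6975663/223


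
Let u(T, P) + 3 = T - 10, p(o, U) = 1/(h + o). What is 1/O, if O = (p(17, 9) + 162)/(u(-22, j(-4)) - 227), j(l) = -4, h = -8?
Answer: -2358/1459 ≈ -1.6162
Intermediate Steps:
p(o, U) = 1/(-8 + o)
u(T, P) = -13 + T (u(T, P) = -3 + (T - 10) = -3 + (-10 + T) = -13 + T)
O = -1459/2358 (O = (1/(-8 + 17) + 162)/((-13 - 22) - 227) = (1/9 + 162)/(-35 - 227) = (⅑ + 162)/(-262) = (1459/9)*(-1/262) = -1459/2358 ≈ -0.61874)
1/O = 1/(-1459/2358) = -2358/1459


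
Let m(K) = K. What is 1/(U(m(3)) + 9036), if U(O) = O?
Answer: 1/9039 ≈ 0.00011063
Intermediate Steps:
1/(U(m(3)) + 9036) = 1/(3 + 9036) = 1/9039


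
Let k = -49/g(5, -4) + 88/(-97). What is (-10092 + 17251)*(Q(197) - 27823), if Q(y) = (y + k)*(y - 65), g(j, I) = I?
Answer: -223432390/97 ≈ -2.3034e+6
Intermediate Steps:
k = 4401/388 (k = -49/(-4) + 88/(-97) = -49*(-¼) + 88*(-1/97) = 49/4 - 88/97 = 4401/388 ≈ 11.343)
Q(y) = (-65 + y)*(4401/388 + y) (Q(y) = (y + 4401/388)*(y - 65) = (4401/388 + y)*(-65 + y) = (-65 + y)*(4401/388 + y))
(-10092 + 17251)*(Q(197) - 27823) = (-10092 + 17251)*((-286065/388 + 197² - 20819/388*197) - 27823) = 7159*((-286065/388 + 38809 - 4101343/388) - 27823) = 7159*(2667621/97 - 27823) = 7159*(-31210/97) = -223432390/97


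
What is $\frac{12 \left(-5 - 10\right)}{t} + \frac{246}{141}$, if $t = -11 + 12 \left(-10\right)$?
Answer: $\frac{19202}{6157} \approx 3.1187$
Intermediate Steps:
$t = -131$ ($t = -11 - 120 = -131$)
$\frac{12 \left(-5 - 10\right)}{t} + \frac{246}{141} = \frac{12 \left(-5 - 10\right)}{-131} + \frac{246}{141} = 12 \left(-15\right) \left(- \frac{1}{131}\right) + 246 \cdot \frac{1}{141} = \left(-180\right) \left(- \frac{1}{131}\right) + \frac{82}{47} = \frac{180}{131} + \frac{82}{47} = \frac{19202}{6157}$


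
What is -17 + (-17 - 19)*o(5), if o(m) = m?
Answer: -197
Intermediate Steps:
-17 + (-17 - 19)*o(5) = -17 + (-17 - 19)*5 = -17 - 36*5 = -17 - 180 = -197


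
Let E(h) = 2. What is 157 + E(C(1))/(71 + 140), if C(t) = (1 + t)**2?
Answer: 33129/211 ≈ 157.01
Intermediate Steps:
157 + E(C(1))/(71 + 140) = 157 + 2/(71 + 140) = 157 + 2/211 = 33129/211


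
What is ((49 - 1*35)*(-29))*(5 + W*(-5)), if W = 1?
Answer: 0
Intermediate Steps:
((49 - 1*35)*(-29))*(5 + W*(-5)) = ((49 - 1*35)*(-29))*(5 + 1*(-5)) = ((49 - 35)*(-29))*(5 - 5) = (14*(-29))*0 = -406*0 = 0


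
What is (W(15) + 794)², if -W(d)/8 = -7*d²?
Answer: 179399236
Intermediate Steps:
W(d) = 56*d² (W(d) = -(-56)*d² = 56*d²)
(W(15) + 794)² = (56*15² + 794)² = (56*225 + 794)² = (12600 + 794)² = 13394² = 179399236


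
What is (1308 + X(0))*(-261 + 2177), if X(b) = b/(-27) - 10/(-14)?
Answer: 17552476/7 ≈ 2.5075e+6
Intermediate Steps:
X(b) = 5/7 - b/27 (X(b) = b*(-1/27) - 10*(-1/14) = -b/27 + 5/7 = 5/7 - b/27)
(1308 + X(0))*(-261 + 2177) = (1308 + (5/7 - 1/27*0))*(-261 + 2177) = (1308 + (5/7 + 0))*1916 = (1308 + 5/7)*1916 = (9161/7)*1916 = 17552476/7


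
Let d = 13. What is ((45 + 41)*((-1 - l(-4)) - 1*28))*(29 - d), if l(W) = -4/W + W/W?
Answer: -42656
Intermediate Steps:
l(W) = 1 - 4/W (l(W) = -4/W + 1 = 1 - 4/W)
((45 + 41)*((-1 - l(-4)) - 1*28))*(29 - d) = ((45 + 41)*((-1 - (-4 - 4)/(-4)) - 1*28))*(29 - 1*13) = (86*((-1 - (-1)*(-8)/4) - 28))*(29 - 13) = (86*((-1 - 1*2) - 28))*16 = (86*((-1 - 2) - 28))*16 = (86*(-3 - 28))*16 = (86*(-31))*16 = -2666*16 = -42656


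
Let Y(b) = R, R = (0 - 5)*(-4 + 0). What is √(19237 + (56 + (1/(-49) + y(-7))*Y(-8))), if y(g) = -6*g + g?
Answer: √979637/7 ≈ 141.40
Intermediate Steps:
y(g) = -5*g
R = 20 (R = -5*(-4) = 20)
Y(b) = 20
√(19237 + (56 + (1/(-49) + y(-7))*Y(-8))) = √(19237 + (56 + (1/(-49) - 5*(-7))*20)) = √(19237 + (56 + (-1/49 + 35)*20)) = √(19237 + (56 + (1714/49)*20)) = √(19237 + (56 + 34280/49)) = √(19237 + 37024/49) = √(979637/49) = √979637/7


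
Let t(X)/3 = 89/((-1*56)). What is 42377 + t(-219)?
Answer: 2372845/56 ≈ 42372.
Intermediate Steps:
t(X) = -267/56 (t(X) = 3*(89/((-1*56))) = 3*(89/(-56)) = 3*(89*(-1/56)) = 3*(-89/56) = -267/56)
42377 + t(-219) = 42377 - 267/56 = 2372845/56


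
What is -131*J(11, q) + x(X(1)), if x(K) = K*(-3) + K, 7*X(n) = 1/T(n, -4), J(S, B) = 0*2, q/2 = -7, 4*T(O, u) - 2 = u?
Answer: 4/7 ≈ 0.57143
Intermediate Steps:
T(O, u) = ½ + u/4
q = -14 (q = 2*(-7) = -14)
J(S, B) = 0
X(n) = -2/7 (X(n) = 1/(7*(½ + (¼)*(-4))) = 1/(7*(½ - 1)) = 1/(7*(-½)) = (⅐)*(-2) = -2/7)
x(K) = -2*K (x(K) = -3*K + K = -2*K)
-131*J(11, q) + x(X(1)) = -131*0 - 2*(-2/7) = 0 + 4/7 = 4/7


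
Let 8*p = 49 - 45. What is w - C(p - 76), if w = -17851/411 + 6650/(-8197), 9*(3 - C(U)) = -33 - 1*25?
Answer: -77518208/1443843 ≈ -53.689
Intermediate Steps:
p = ½ (p = (49 - 45)/8 = (⅛)*4 = ½ ≈ 0.50000)
C(U) = 85/9 (C(U) = 3 - (-33 - 1*25)/9 = 3 - (-33 - 25)/9 = 3 - ⅑*(-58) = 3 + 58/9 = 85/9)
w = -21293971/481281 (w = -17851*1/411 + 6650*(-1/8197) = -17851/411 - 950/1171 = -21293971/481281 ≈ -44.244)
w - C(p - 76) = -21293971/481281 - 1*85/9 = -21293971/481281 - 85/9 = -77518208/1443843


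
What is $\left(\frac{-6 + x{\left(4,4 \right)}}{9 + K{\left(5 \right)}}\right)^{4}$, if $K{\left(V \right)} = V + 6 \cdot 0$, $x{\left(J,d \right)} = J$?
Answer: $\frac{1}{2401} \approx 0.00041649$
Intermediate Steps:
$K{\left(V \right)} = V$ ($K{\left(V \right)} = V + 0 = V$)
$\left(\frac{-6 + x{\left(4,4 \right)}}{9 + K{\left(5 \right)}}\right)^{4} = \left(\frac{-6 + 4}{9 + 5}\right)^{4} = \left(- \frac{2}{14}\right)^{4} = \left(\left(-2\right) \frac{1}{14}\right)^{4} = \left(- \frac{1}{7}\right)^{4} = \frac{1}{2401}$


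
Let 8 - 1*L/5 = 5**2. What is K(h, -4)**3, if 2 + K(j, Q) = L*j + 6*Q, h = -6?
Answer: 113379904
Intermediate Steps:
L = -85 (L = 40 - 5*5**2 = 40 - 5*25 = 40 - 125 = -85)
K(j, Q) = -2 - 85*j + 6*Q (K(j, Q) = -2 + (-85*j + 6*Q) = -2 - 85*j + 6*Q)
K(h, -4)**3 = (-2 - 85*(-6) + 6*(-4))**3 = (-2 + 510 - 24)**3 = 484**3 = 113379904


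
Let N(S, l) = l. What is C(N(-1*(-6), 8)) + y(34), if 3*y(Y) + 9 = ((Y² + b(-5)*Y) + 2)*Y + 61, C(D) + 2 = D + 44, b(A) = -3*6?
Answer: 18766/3 ≈ 6255.3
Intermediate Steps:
b(A) = -18
C(D) = 42 + D (C(D) = -2 + (D + 44) = -2 + (44 + D) = 42 + D)
y(Y) = 52/3 + Y*(2 + Y² - 18*Y)/3 (y(Y) = -3 + (((Y² - 18*Y) + 2)*Y + 61)/3 = -3 + ((2 + Y² - 18*Y)*Y + 61)/3 = -3 + (Y*(2 + Y² - 18*Y) + 61)/3 = -3 + (61 + Y*(2 + Y² - 18*Y))/3 = -3 + (61/3 + Y*(2 + Y² - 18*Y)/3) = 52/3 + Y*(2 + Y² - 18*Y)/3)
C(N(-1*(-6), 8)) + y(34) = (42 + 8) + (52/3 - 6*34² + (⅓)*34³ + (⅔)*34) = 50 + (52/3 - 6*1156 + (⅓)*39304 + 68/3) = 50 + (52/3 - 6936 + 39304/3 + 68/3) = 50 + 18616/3 = 18766/3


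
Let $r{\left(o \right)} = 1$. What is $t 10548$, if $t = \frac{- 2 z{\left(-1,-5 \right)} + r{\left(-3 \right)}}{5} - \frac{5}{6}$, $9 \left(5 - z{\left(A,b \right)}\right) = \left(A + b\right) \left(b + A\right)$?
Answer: $- \frac{54498}{5} \approx -10900.0$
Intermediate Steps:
$z{\left(A,b \right)} = 5 - \frac{\left(A + b\right)^{2}}{9}$ ($z{\left(A,b \right)} = 5 - \frac{\left(A + b\right) \left(b + A\right)}{9} = 5 - \frac{\left(A + b\right) \left(A + b\right)}{9} = 5 - \frac{\left(A + b\right)^{2}}{9}$)
$t = - \frac{31}{30}$ ($t = \frac{- 2 \left(5 - \frac{\left(-1 - 5\right)^{2}}{9}\right) + 1}{5} - \frac{5}{6} = \left(- 2 \left(5 - \frac{\left(-6\right)^{2}}{9}\right) + 1\right) \frac{1}{5} - \frac{5}{6} = \left(- 2 \left(5 - 4\right) + 1\right) \frac{1}{5} - \frac{5}{6} = \left(\left(-2\right) 1 + 1\right) \frac{1}{5} - \frac{5}{6} = \left(-2 + 1\right) \frac{1}{5} - \frac{5}{6} = \left(-1\right) \frac{1}{5} - \frac{5}{6} = - \frac{1}{5} - \frac{5}{6} = - \frac{31}{30} \approx -1.0333$)
$t 10548 = \left(- \frac{31}{30}\right) 10548 = - \frac{54498}{5}$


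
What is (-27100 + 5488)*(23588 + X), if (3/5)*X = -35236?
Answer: 759416864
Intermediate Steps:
X = -176180/3 (X = (5/3)*(-35236) = -176180/3 ≈ -58727.)
(-27100 + 5488)*(23588 + X) = (-27100 + 5488)*(23588 - 176180/3) = -21612*(-105416/3) = 759416864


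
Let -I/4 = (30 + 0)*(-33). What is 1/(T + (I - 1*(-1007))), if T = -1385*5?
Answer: -1/1958 ≈ -0.00051073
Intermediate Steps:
I = 3960 (I = -4*(30 + 0)*(-33) = -120*(-33) = -4*(-990) = 3960)
T = -6925
1/(T + (I - 1*(-1007))) = 1/(-6925 + (3960 - 1*(-1007))) = 1/(-6925 + (3960 + 1007)) = 1/(-6925 + 4967) = 1/(-1958) = -1/1958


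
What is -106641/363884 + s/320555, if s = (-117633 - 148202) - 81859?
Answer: -160704589251/116644835620 ≈ -1.3777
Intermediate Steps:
s = -347694 (s = -265835 - 81859 = -347694)
-106641/363884 + s/320555 = -106641/363884 - 347694/320555 = -160704589251/116644835620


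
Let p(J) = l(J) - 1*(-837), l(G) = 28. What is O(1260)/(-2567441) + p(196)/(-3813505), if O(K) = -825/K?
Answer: -37268104057/164487944723844 ≈ -0.00022657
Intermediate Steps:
p(J) = 865 (p(J) = 28 - 1*(-837) = 28 + 837 = 865)
O(1260)/(-2567441) + p(196)/(-3813505) = -825/1260/(-2567441) + 865/(-3813505) = -825*1/1260*(-1/2567441) + 865*(-1/3813505) = -55/84*(-1/2567441) - 173/762701 = 55/215665044 - 173/762701 = -37268104057/164487944723844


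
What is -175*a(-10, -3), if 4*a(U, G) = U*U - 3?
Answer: -16975/4 ≈ -4243.8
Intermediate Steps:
a(U, G) = -¾ + U²/4 (a(U, G) = (U*U - 3)/4 = (U² - 3)/4 = (-3 + U²)/4 = -¾ + U²/4)
-175*a(-10, -3) = -175*(-¾ + (¼)*(-10)²) = -175*(-¾ + (¼)*100) = -175*(-¾ + 25) = -175*97/4 = -16975/4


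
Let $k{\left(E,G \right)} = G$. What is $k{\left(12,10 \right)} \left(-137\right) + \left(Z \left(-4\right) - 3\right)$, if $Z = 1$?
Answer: $-1377$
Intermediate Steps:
$k{\left(12,10 \right)} \left(-137\right) + \left(Z \left(-4\right) - 3\right) = 10 \left(-137\right) + \left(1 \left(-4\right) - 3\right) = -1370 - 7 = -1377$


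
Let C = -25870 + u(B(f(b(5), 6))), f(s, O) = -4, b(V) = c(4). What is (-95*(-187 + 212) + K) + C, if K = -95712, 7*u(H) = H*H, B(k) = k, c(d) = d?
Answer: -867683/7 ≈ -1.2395e+5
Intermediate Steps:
b(V) = 4
u(H) = H²/7 (u(H) = (H*H)/7 = H²/7)
C = -181074/7 (C = -25870 + (⅐)*(-4)² = -25870 + (⅐)*16 = -25870 + 16/7 = -181074/7 ≈ -25868.)
(-95*(-187 + 212) + K) + C = (-95*(-187 + 212) - 95712) - 181074/7 = (-95*25 - 95712) - 181074/7 = (-2375 - 95712) - 181074/7 = -98087 - 181074/7 = -867683/7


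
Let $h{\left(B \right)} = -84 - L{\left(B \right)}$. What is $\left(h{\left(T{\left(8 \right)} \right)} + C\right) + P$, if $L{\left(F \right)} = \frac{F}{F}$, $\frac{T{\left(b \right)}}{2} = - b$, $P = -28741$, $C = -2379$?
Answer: $-31205$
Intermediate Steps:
$T{\left(b \right)} = - 2 b$ ($T{\left(b \right)} = 2 \left(- b\right) = - 2 b$)
$L{\left(F \right)} = 1$
$h{\left(B \right)} = -85$ ($h{\left(B \right)} = -84 - 1 = -85$)
$\left(h{\left(T{\left(8 \right)} \right)} + C\right) + P = \left(-85 - 2379\right) - 28741 = -2464 - 28741 = -31205$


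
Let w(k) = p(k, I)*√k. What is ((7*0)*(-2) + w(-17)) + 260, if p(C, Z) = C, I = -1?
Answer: 260 - 17*I*√17 ≈ 260.0 - 70.093*I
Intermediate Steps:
w(k) = k^(3/2) (w(k) = k*√k = k^(3/2))
((7*0)*(-2) + w(-17)) + 260 = ((7*0)*(-2) + (-17)^(3/2)) + 260 = (0*(-2) - 17*I*√17) + 260 = (0 - 17*I*√17) + 260 = -17*I*√17 + 260 = 260 - 17*I*√17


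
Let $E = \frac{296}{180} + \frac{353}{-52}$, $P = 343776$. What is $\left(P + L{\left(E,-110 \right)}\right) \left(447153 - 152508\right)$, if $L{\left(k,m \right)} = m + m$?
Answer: $101227057620$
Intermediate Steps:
$E = - \frac{12037}{2340}$ ($E = 296 \cdot \frac{1}{180} + 353 \left(- \frac{1}{52}\right) = \frac{74}{45} - \frac{353}{52} = - \frac{12037}{2340} \approx -5.144$)
$L{\left(k,m \right)} = 2 m$
$\left(P + L{\left(E,-110 \right)}\right) \left(447153 - 152508\right) = \left(343776 + 2 \left(-110\right)\right) \left(447153 - 152508\right) = \left(343776 - 220\right) 294645 = 343556 \cdot 294645 = 101227057620$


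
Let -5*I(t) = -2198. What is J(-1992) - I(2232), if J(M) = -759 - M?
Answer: 3967/5 ≈ 793.40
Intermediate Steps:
I(t) = 2198/5 (I(t) = -⅕*(-2198) = 2198/5)
J(-1992) - I(2232) = (-759 - 1*(-1992)) - 1*2198/5 = (-759 + 1992) - 2198/5 = 1233 - 2198/5 = 3967/5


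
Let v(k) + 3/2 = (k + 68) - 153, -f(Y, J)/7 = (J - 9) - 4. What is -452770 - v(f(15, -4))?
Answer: -905605/2 ≈ -4.5280e+5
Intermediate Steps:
f(Y, J) = 91 - 7*J (f(Y, J) = -7*((J - 9) - 4) = -7*((-9 + J) - 4) = -7*(-13 + J) = 91 - 7*J)
v(k) = -173/2 + k (v(k) = -3/2 + ((k + 68) - 153) = -3/2 + ((68 + k) - 153) = -3/2 + (-85 + k) = -173/2 + k)
-452770 - v(f(15, -4)) = -452770 - (-173/2 + (91 - 7*(-4))) = -452770 - (-173/2 + (91 + 28)) = -452770 - (-173/2 + 119) = -452770 - 1*65/2 = -452770 - 65/2 = -905605/2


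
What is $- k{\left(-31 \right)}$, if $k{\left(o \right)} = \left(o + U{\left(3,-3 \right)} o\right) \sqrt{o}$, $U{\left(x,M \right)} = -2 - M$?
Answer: $62 i \sqrt{31} \approx 345.2 i$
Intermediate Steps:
$k{\left(o \right)} = 2 o^{\frac{3}{2}}$ ($k{\left(o \right)} = \left(o + \left(-2 - -3\right) o\right) \sqrt{o} = \left(o + \left(-2 + 3\right) o\right) \sqrt{o} = \left(o + 1 o\right) \sqrt{o} = \left(o + o\right) \sqrt{o} = 2 o \sqrt{o} = 2 o^{\frac{3}{2}}$)
$- k{\left(-31 \right)} = - 2 \left(-31\right)^{\frac{3}{2}} = - 2 \left(- 31 i \sqrt{31}\right) = - \left(-62\right) i \sqrt{31} = 62 i \sqrt{31}$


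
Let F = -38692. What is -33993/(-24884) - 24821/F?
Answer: 241612865/120351466 ≈ 2.0076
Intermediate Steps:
-33993/(-24884) - 24821/F = -33993/(-24884) - 24821/(-38692) = -33993*(-1/24884) - 24821*(-1/38692) = 33993/24884 + 24821/38692 = 241612865/120351466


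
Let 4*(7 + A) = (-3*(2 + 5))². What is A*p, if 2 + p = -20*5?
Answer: -21063/2 ≈ -10532.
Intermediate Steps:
A = 413/4 (A = -7 + (-3*(2 + 5))²/4 = -7 + (-3*7)²/4 = -7 + (¼)*(-21)² = -7 + (¼)*441 = -7 + 441/4 = 413/4 ≈ 103.25)
p = -102 (p = -2 - 20*5 = -2 - 100 = -102)
A*p = (413/4)*(-102) = -21063/2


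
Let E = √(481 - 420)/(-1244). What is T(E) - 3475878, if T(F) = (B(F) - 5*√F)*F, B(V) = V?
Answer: -5379046336547/1547536 + 5*I*61^(¾)*√311/773768 ≈ -3.4759e+6 + 0.0024874*I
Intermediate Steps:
E = -√61/1244 (E = √61*(-1/1244) = -√61/1244 ≈ -0.0062783)
T(F) = F*(F - 5*√F) (T(F) = (F - 5*√F)*F = F*(F - 5*√F))
T(E) - 3475878 = ((-√61/1244)² - 5*(-I*311*61^(¾)*√311/240641848)) - 3475878 = (61/1547536 - (-5)*I*311*61^(¾)*√311/240641848) - 3475878 = (61/1547536 + 5*I*61^(¾)*√311/773768) - 3475878 = -5379046336547/1547536 + 5*I*61^(¾)*√311/773768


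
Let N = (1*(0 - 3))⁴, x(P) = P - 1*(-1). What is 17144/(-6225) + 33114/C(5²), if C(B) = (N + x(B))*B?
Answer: 6410978/666075 ≈ 9.6250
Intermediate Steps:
x(P) = 1 + P (x(P) = P + 1 = 1 + P)
N = 81 (N = (1*(-3))⁴ = (-3)⁴ = 81)
C(B) = B*(82 + B) (C(B) = (81 + (1 + B))*B = (82 + B)*B = B*(82 + B))
17144/(-6225) + 33114/C(5²) = 17144/(-6225) + 33114/((5²*(82 + 5²))) = 17144*(-1/6225) + 33114/((25*(82 + 25))) = -17144/6225 + 33114/((25*107)) = -17144/6225 + 33114/2675 = 6410978/666075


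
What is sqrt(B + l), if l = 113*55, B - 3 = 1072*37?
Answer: 3*sqrt(5098) ≈ 214.20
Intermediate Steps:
B = 39667 (B = 3 + 1072*37 = 3 + 39664 = 39667)
l = 6215
sqrt(B + l) = sqrt(39667 + 6215) = sqrt(45882) = 3*sqrt(5098)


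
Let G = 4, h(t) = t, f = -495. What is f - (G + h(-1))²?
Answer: -504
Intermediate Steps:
f - (G + h(-1))² = -495 - (4 - 1)² = -495 - 1*3² = -495 - 1*9 = -495 - 9 = -504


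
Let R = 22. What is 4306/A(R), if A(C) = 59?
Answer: 4306/59 ≈ 72.983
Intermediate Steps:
4306/A(R) = 4306/59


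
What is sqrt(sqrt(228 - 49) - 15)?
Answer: sqrt(-15 + sqrt(179)) ≈ 1.2731*I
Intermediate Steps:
sqrt(sqrt(228 - 49) - 15) = sqrt(sqrt(179) - 15) = sqrt(-15 + sqrt(179))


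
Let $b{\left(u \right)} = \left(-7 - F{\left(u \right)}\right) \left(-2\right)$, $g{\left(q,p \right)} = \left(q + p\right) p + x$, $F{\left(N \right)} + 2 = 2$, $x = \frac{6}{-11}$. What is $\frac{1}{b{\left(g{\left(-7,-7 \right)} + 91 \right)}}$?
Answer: $\frac{1}{14} \approx 0.071429$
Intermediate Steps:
$x = - \frac{6}{11}$ ($x = 6 \left(- \frac{1}{11}\right) = - \frac{6}{11} \approx -0.54545$)
$F{\left(N \right)} = 0$ ($F{\left(N \right)} = -2 + 2 = 0$)
$g{\left(q,p \right)} = - \frac{6}{11} + p \left(p + q\right)$ ($g{\left(q,p \right)} = \left(q + p\right) p - \frac{6}{11} = \left(p + q\right) p - \frac{6}{11} = p \left(p + q\right) - \frac{6}{11} = - \frac{6}{11} + p \left(p + q\right)$)
$b{\left(u \right)} = 14$ ($b{\left(u \right)} = \left(-7 - 0\right) \left(-2\right) = \left(-7 + 0\right) \left(-2\right) = \left(-7\right) \left(-2\right) = 14$)
$\frac{1}{b{\left(g{\left(-7,-7 \right)} + 91 \right)}} = \frac{1}{14}$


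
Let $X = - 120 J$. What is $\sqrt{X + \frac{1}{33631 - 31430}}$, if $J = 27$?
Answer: $\frac{i \sqrt{15695857039}}{2201} \approx 56.921 i$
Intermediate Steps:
$X = -3240$ ($X = \left(-120\right) 27 = -3240$)
$\sqrt{X + \frac{1}{33631 - 31430}} = \sqrt{-3240 + \frac{1}{33631 - 31430}} = \sqrt{-3240 + \frac{1}{2201}} = \sqrt{- \frac{7131239}{2201}} = \frac{i \sqrt{15695857039}}{2201}$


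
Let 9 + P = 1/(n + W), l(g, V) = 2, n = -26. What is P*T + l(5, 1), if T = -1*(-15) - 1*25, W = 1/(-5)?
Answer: 12102/131 ≈ 92.382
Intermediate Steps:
W = -⅕ ≈ -0.20000
T = -10 (T = 15 - 25 = -10)
P = -1184/131 (P = -9 + 1/(-26 - ⅕) = -9 + 1/(-131/5) = -9 - 5/131 = -1184/131 ≈ -9.0382)
P*T + l(5, 1) = -1184/131*(-10) + 2 = 11840/131 + 2 = 12102/131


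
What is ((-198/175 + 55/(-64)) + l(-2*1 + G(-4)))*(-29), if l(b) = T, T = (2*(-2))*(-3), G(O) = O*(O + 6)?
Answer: -3250987/11200 ≈ -290.27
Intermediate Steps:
G(O) = O*(6 + O)
T = 12 (T = -4*(-3) = 12)
l(b) = 12
((-198/175 + 55/(-64)) + l(-2*1 + G(-4)))*(-29) = ((-198/175 + 55/(-64)) + 12)*(-29) = ((-198*1/175 + 55*(-1/64)) + 12)*(-29) = ((-198/175 - 55/64) + 12)*(-29) = (-22297/11200 + 12)*(-29) = (112103/11200)*(-29) = -3250987/11200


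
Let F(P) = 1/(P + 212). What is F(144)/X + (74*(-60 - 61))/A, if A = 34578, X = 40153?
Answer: -63996315947/247137057252 ≈ -0.25895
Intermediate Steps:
F(P) = 1/(212 + P)
F(144)/X + (74*(-60 - 61))/A = 1/((212 + 144)*40153) + (74*(-60 - 61))/34578 = (1/40153)/356 + (74*(-121))*(1/34578) = (1/356)*(1/40153) - 8954*1/34578 = 1/14294468 - 4477/17289 = -63996315947/247137057252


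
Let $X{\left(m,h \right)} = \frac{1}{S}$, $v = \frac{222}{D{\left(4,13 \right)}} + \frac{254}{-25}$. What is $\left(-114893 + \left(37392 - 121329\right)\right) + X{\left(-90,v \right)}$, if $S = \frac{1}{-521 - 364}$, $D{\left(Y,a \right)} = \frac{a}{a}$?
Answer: $-199715$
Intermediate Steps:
$D{\left(Y,a \right)} = 1$
$S = - \frac{1}{885}$ ($S = \frac{1}{-885} = - \frac{1}{885} \approx -0.0011299$)
$v = \frac{5296}{25}$ ($v = \frac{222}{1} + \frac{254}{-25} = 222 \cdot 1 + 254 \left(- \frac{1}{25}\right) = 222 - \frac{254}{25} = \frac{5296}{25} \approx 211.84$)
$X{\left(m,h \right)} = -885$ ($X{\left(m,h \right)} = \frac{1}{- \frac{1}{885}} = -885$)
$\left(-114893 + \left(37392 - 121329\right)\right) + X{\left(-90,v \right)} = \left(-114893 + \left(37392 - 121329\right)\right) - 885 = \left(-114893 - 83937\right) - 885 = -198830 - 885 = -199715$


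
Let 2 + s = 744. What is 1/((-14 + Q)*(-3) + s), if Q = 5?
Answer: 1/769 ≈ 0.0013004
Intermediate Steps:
s = 742 (s = -2 + 744 = 742)
1/((-14 + Q)*(-3) + s) = 1/((-14 + 5)*(-3) + 742) = 1/(-9*(-3) + 742) = 1/(27 + 742) = 1/769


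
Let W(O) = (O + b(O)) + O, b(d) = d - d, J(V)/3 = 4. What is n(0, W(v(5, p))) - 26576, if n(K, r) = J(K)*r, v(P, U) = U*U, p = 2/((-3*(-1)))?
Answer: -79696/3 ≈ -26565.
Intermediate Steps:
J(V) = 12 (J(V) = 3*4 = 12)
b(d) = 0
p = 2/3 ≈ 0.66667
v(P, U) = U**2
W(O) = 2*O (W(O) = (O + 0) + O = O + O = 2*O)
n(K, r) = 12*r
n(0, W(v(5, p))) - 26576 = 12*(2*(2/3)**2) - 26576 = 12*(2*(4/9)) - 26576 = 12*(8/9) - 26576 = 32/3 - 26576 = -79696/3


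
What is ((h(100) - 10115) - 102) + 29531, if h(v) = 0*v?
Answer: 19314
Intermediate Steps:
h(v) = 0
((h(100) - 10115) - 102) + 29531 = ((0 - 10115) - 102) + 29531 = (-10115 - 102) + 29531 = -10217 + 29531 = 19314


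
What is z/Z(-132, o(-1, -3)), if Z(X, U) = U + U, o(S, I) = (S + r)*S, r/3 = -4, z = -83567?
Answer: -83567/26 ≈ -3214.1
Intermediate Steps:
r = -12 (r = 3*(-4) = -12)
o(S, I) = S*(-12 + S) (o(S, I) = (S - 12)*S = (-12 + S)*S = S*(-12 + S))
Z(X, U) = 2*U
z/Z(-132, o(-1, -3)) = -83567*(-1/(2*(-12 - 1))) = -83567/(2*(-1*(-13))) = -83567/(2*13) = -83567/26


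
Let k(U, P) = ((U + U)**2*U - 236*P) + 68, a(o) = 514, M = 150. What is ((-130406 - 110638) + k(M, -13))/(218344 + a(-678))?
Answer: 6631046/109429 ≈ 60.597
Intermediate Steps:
k(U, P) = 68 - 236*P + 4*U**3 (k(U, P) = ((2*U)**2*U - 236*P) + 68 = ((4*U**2)*U - 236*P) + 68 = (4*U**3 - 236*P) + 68 = (-236*P + 4*U**3) + 68 = 68 - 236*P + 4*U**3)
((-130406 - 110638) + k(M, -13))/(218344 + a(-678)) = ((-130406 - 110638) + (68 - 236*(-13) + 4*150**3))/(218344 + 514) = (-241044 + (68 + 3068 + 4*3375000))/218858 = (-241044 + (68 + 3068 + 13500000))*(1/218858) = (-241044 + 13503136)*(1/218858) = 13262092*(1/218858) = 6631046/109429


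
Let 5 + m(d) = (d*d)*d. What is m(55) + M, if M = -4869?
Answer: 161501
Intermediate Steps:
m(d) = -5 + d³ (m(d) = -5 + (d*d)*d = -5 + d²*d = -5 + d³)
m(55) + M = (-5 + 55³) - 4869 = (-5 + 166375) - 4869 = 166370 - 4869 = 161501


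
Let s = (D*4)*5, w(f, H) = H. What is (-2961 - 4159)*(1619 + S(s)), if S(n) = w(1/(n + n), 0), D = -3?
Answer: -11527280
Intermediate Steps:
s = -60 (s = -3*4*5 = -12*5 = -60)
S(n) = 0
(-2961 - 4159)*(1619 + S(s)) = (-2961 - 4159)*(1619 + 0) = -7120*1619 = -11527280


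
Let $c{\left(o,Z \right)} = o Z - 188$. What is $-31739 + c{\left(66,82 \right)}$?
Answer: $-26515$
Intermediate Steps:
$c{\left(o,Z \right)} = -188 + Z o$ ($c{\left(o,Z \right)} = Z o - 188 = -188 + Z o$)
$-31739 + c{\left(66,82 \right)} = -31739 + \left(-188 + 82 \cdot 66\right) = -31739 + \left(-188 + 5412\right) = -31739 + 5224 = -26515$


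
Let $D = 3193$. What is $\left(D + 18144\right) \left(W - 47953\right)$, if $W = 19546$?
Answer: $-606120159$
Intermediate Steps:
$\left(D + 18144\right) \left(W - 47953\right) = \left(3193 + 18144\right) \left(19546 - 47953\right) = 21337 \left(-28407\right) = -606120159$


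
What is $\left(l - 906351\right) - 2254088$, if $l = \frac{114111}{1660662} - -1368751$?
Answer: $- \frac{330598673705}{184518} \approx -1.7917 \cdot 10^{6}$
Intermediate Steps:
$l = \frac{252559209697}{184518}$ ($l = 114111 \cdot \frac{1}{1660662} + 1368751 = \frac{12679}{184518} + 1368751 = \frac{252559209697}{184518} \approx 1.3688 \cdot 10^{6}$)
$\left(l - 906351\right) - 2254088 = \left(\frac{252559209697}{184518} - 906351\right) - 2254088 = \frac{85321135879}{184518} - 2254088 = - \frac{330598673705}{184518}$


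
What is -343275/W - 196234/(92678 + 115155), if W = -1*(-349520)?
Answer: -27986316151/14528358032 ≈ -1.9263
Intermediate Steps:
W = 349520
-343275/W - 196234/(92678 + 115155) = -343275/349520 - 196234/(92678 + 115155) = -343275*1/349520 - 196234/207833 = -68655/69904 - 196234*1/207833 = -68655/69904 - 196234/207833 = -27986316151/14528358032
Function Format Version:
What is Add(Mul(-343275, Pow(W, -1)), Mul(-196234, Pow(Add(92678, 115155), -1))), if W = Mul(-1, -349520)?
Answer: Rational(-27986316151, 14528358032) ≈ -1.9263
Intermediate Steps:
W = 349520
Add(Mul(-343275, Pow(W, -1)), Mul(-196234, Pow(Add(92678, 115155), -1))) = Add(Mul(-343275, Pow(349520, -1)), Mul(-196234, Pow(Add(92678, 115155), -1))) = Add(Mul(-343275, Rational(1, 349520)), Mul(-196234, Pow(207833, -1))) = Add(Rational(-68655, 69904), Mul(-196234, Rational(1, 207833))) = Add(Rational(-68655, 69904), Rational(-196234, 207833)) = Rational(-27986316151, 14528358032)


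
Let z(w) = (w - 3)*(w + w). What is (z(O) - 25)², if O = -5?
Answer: 3025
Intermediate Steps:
z(w) = 2*w*(-3 + w) (z(w) = (-3 + w)*(2*w) = 2*w*(-3 + w))
(z(O) - 25)² = (2*(-5)*(-3 - 5) - 25)² = (2*(-5)*(-8) - 25)² = (80 - 25)² = 55² = 3025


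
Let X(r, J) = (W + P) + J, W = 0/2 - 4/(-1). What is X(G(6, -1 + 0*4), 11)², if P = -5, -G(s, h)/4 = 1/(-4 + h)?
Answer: 100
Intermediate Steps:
G(s, h) = -4/(-4 + h)
W = 4 (W = 0*(½) - 4*(-1) = 0 + 4 = 4)
X(r, J) = -1 + J (X(r, J) = (4 - 5) + J = -1 + J)
X(G(6, -1 + 0*4), 11)² = (-1 + 11)² = 10² = 100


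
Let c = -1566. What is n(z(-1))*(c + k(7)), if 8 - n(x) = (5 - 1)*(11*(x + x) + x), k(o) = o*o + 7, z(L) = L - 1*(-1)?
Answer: -12080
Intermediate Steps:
z(L) = 1 + L (z(L) = L + 1 = 1 + L)
k(o) = 7 + o² (k(o) = o² + 7 = 7 + o²)
n(x) = 8 - 92*x (n(x) = 8 - (5 - 1)*(11*(x + x) + x) = 8 - 4*(11*(2*x) + x) = 8 - 4*(22*x + x) = 8 - 4*23*x = 8 - 92*x)
n(z(-1))*(c + k(7)) = (8 - 92*(1 - 1))*(-1566 + (7 + 7²)) = (8 - 92*0)*(-1566 + (7 + 49)) = (8 + 0)*(-1566 + 56) = 8*(-1510) = -12080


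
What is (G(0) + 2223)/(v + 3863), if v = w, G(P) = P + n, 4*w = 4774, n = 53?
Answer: 4552/10113 ≈ 0.45011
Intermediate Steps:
w = 2387/2 (w = (¼)*4774 = 2387/2 ≈ 1193.5)
G(P) = 53 + P (G(P) = P + 53 = 53 + P)
v = 2387/2 ≈ 1193.5
(G(0) + 2223)/(v + 3863) = ((53 + 0) + 2223)/(2387/2 + 3863) = (53 + 2223)/(10113/2) = 2276*(2/10113) = 4552/10113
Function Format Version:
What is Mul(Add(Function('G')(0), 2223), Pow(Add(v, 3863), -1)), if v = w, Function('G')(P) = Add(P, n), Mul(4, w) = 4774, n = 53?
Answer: Rational(4552, 10113) ≈ 0.45011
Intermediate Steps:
w = Rational(2387, 2) (w = Mul(Rational(1, 4), 4774) = Rational(2387, 2) ≈ 1193.5)
Function('G')(P) = Add(53, P) (Function('G')(P) = Add(P, 53) = Add(53, P))
v = Rational(2387, 2) ≈ 1193.5
Mul(Add(Function('G')(0), 2223), Pow(Add(v, 3863), -1)) = Mul(Add(Add(53, 0), 2223), Pow(Add(Rational(2387, 2), 3863), -1)) = Mul(Add(53, 2223), Pow(Rational(10113, 2), -1)) = Mul(2276, Rational(2, 10113)) = Rational(4552, 10113)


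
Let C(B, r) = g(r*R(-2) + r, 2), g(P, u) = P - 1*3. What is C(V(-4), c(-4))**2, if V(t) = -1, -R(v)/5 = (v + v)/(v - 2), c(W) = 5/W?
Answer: 4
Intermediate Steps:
R(v) = -10*v/(-2 + v) (R(v) = -5*(v + v)/(v - 2) = -5*2*v/(-2 + v) = -10*v/(-2 + v))
g(P, u) = -3 + P (g(P, u) = P - 3 = -3 + P)
C(B, r) = -3 - 4*r (C(B, r) = -3 + (r*(-10*(-2)/(-2 - 2)) + r) = -3 + (r*(-10*(-2)/(-4)) + r) = -3 + (r*(-10*(-2)*(-1/4)) + r) = -3 + (r*(-5) + r) = -3 + (-5*r + r) = -3 - 4*r)
C(V(-4), c(-4))**2 = (-3 - 20/(-4))**2 = (-3 - 20*(-1)/4)**2 = (-3 - 4*(-5/4))**2 = (-3 + 5)**2 = 2**2 = 4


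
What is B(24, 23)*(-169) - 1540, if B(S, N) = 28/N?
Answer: -40152/23 ≈ -1745.7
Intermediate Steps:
B(24, 23)*(-169) - 1540 = (28/23)*(-169) - 1540 = -4732/23 - 1540 = -40152/23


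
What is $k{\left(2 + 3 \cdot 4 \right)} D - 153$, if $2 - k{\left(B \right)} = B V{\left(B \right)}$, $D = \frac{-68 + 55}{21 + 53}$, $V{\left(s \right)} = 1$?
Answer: $- \frac{5583}{37} \approx -150.89$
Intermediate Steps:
$D = - \frac{13}{74} \approx -0.17568$
$k{\left(B \right)} = 2 - B$ ($k{\left(B \right)} = 2 - B 1 = 2 - B$)
$k{\left(2 + 3 \cdot 4 \right)} D - 153 = \left(2 - \left(2 + 3 \cdot 4\right)\right) \left(- \frac{13}{74}\right) - 153 = \left(2 - \left(2 + 12\right)\right) \left(- \frac{13}{74}\right) - 153 = \left(2 - 14\right) \left(- \frac{13}{74}\right) - 153 = \left(-12\right) \left(- \frac{13}{74}\right) - 153 = \frac{78}{37} - 153 = - \frac{5583}{37}$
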